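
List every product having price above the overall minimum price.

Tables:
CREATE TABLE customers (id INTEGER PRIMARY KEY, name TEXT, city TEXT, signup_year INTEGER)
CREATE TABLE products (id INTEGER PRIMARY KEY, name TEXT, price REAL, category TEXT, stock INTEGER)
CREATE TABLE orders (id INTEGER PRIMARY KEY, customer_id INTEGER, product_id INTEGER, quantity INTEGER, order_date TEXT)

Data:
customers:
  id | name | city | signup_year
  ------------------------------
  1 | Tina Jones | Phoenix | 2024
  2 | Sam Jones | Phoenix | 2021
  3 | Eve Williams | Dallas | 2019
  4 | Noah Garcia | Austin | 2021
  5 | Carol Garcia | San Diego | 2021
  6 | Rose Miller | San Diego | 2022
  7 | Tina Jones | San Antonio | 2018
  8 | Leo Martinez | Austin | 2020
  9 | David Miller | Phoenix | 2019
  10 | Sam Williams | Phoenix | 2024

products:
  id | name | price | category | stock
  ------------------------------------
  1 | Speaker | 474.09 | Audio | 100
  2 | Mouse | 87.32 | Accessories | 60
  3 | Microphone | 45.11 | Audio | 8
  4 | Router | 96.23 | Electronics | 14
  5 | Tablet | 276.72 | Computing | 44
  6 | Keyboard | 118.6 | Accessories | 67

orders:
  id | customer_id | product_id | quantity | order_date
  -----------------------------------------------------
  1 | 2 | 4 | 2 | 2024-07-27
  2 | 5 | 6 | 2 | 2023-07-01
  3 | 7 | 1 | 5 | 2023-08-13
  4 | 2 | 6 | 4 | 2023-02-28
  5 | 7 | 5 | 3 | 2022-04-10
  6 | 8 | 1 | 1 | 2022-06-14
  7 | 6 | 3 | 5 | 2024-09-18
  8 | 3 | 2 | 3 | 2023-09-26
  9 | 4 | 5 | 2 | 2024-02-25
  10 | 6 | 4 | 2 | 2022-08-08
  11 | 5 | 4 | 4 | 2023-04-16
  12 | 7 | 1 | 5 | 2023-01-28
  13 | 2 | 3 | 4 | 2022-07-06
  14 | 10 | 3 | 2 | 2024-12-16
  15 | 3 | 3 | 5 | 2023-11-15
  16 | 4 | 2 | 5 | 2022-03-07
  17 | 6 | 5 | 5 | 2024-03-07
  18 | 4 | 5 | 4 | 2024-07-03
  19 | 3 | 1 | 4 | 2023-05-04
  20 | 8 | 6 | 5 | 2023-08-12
SELECT name, price FROM products WHERE price > (SELECT MIN(price) FROM products)

Execution result:
name | price
Speaker | 474.09
Mouse | 87.32
Router | 96.23
Tablet | 276.72
Keyboard | 118.60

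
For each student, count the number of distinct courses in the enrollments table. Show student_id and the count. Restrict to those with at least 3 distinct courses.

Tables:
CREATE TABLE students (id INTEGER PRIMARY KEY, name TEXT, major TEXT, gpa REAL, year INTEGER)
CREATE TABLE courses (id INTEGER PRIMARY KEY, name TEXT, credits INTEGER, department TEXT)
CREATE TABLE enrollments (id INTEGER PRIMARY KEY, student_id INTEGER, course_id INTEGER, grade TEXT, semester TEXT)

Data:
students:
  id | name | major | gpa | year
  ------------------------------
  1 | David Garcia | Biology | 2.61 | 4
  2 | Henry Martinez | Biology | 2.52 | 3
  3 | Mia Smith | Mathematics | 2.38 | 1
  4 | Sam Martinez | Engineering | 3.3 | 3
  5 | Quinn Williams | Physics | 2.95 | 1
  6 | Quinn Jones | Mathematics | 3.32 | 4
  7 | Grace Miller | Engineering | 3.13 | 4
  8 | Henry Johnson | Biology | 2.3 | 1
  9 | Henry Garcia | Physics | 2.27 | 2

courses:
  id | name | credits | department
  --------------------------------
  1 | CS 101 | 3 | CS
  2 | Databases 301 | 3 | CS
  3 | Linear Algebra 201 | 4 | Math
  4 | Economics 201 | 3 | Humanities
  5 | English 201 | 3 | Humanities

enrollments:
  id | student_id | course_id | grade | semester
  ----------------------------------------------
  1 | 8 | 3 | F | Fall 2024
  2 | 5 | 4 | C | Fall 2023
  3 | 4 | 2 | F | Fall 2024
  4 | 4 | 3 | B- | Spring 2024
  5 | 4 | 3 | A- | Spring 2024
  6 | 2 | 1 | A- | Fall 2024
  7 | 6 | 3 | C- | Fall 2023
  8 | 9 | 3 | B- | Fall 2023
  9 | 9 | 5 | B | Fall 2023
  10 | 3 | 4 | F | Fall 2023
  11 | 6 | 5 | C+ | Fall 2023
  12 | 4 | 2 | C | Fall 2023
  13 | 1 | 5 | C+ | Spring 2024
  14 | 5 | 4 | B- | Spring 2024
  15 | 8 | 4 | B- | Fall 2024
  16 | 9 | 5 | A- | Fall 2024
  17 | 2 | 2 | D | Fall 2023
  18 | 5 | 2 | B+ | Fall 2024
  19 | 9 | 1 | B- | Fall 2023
SELECT student_id, COUNT(DISTINCT course_id) AS distinct_course_count FROM enrollments GROUP BY student_id HAVING COUNT(DISTINCT course_id) >= 3

Execution result:
student_id | distinct_course_count
9 | 3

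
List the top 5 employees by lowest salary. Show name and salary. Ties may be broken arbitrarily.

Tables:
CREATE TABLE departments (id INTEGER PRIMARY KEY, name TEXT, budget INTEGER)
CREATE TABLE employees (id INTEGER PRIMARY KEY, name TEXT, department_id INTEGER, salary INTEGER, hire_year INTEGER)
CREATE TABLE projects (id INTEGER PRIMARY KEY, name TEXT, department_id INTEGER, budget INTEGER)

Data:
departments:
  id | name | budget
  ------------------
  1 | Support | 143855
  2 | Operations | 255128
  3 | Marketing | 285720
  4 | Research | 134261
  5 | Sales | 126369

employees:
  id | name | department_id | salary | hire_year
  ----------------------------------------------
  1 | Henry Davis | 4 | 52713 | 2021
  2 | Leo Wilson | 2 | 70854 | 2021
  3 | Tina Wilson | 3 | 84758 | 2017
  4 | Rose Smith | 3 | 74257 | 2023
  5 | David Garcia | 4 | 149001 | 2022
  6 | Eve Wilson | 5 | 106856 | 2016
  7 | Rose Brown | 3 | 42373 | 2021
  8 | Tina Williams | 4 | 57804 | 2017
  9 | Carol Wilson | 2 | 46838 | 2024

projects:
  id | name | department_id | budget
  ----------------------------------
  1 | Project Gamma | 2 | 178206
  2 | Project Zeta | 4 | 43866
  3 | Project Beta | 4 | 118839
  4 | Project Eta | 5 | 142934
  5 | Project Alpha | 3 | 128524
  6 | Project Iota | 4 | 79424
SELECT name, salary FROM employees ORDER BY salary ASC LIMIT 5

Execution result:
name | salary
Rose Brown | 42373
Carol Wilson | 46838
Henry Davis | 52713
Tina Williams | 57804
Leo Wilson | 70854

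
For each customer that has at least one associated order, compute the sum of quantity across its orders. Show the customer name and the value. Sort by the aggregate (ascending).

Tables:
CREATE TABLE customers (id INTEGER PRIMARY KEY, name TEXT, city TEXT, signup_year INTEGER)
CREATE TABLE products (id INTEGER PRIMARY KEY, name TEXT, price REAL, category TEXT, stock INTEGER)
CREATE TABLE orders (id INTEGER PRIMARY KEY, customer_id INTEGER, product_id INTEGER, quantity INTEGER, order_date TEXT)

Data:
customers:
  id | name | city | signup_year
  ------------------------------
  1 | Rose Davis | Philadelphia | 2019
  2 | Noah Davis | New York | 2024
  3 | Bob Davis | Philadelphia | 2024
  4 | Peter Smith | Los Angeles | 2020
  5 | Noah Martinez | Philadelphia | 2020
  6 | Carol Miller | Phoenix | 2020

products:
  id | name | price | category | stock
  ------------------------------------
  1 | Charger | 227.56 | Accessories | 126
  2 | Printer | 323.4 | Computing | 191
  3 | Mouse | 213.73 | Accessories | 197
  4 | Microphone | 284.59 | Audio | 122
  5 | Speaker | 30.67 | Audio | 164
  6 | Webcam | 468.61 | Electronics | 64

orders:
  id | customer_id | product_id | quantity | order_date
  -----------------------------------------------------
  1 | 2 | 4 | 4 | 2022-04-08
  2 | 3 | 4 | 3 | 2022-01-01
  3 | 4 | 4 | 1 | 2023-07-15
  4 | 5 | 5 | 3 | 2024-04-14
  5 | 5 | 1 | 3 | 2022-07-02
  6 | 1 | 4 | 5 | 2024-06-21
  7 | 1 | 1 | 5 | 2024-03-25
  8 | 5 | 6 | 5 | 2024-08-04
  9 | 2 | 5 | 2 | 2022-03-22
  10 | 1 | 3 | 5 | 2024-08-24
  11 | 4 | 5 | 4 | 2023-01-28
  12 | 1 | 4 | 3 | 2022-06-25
SELECT p.name, SUM(c.quantity) AS sum_quantity FROM orders c JOIN customers p ON c.customer_id = p.id GROUP BY p.id, p.name ORDER BY sum_quantity ASC

Execution result:
name | sum_quantity
Bob Davis | 3
Peter Smith | 5
Noah Davis | 6
Noah Martinez | 11
Rose Davis | 18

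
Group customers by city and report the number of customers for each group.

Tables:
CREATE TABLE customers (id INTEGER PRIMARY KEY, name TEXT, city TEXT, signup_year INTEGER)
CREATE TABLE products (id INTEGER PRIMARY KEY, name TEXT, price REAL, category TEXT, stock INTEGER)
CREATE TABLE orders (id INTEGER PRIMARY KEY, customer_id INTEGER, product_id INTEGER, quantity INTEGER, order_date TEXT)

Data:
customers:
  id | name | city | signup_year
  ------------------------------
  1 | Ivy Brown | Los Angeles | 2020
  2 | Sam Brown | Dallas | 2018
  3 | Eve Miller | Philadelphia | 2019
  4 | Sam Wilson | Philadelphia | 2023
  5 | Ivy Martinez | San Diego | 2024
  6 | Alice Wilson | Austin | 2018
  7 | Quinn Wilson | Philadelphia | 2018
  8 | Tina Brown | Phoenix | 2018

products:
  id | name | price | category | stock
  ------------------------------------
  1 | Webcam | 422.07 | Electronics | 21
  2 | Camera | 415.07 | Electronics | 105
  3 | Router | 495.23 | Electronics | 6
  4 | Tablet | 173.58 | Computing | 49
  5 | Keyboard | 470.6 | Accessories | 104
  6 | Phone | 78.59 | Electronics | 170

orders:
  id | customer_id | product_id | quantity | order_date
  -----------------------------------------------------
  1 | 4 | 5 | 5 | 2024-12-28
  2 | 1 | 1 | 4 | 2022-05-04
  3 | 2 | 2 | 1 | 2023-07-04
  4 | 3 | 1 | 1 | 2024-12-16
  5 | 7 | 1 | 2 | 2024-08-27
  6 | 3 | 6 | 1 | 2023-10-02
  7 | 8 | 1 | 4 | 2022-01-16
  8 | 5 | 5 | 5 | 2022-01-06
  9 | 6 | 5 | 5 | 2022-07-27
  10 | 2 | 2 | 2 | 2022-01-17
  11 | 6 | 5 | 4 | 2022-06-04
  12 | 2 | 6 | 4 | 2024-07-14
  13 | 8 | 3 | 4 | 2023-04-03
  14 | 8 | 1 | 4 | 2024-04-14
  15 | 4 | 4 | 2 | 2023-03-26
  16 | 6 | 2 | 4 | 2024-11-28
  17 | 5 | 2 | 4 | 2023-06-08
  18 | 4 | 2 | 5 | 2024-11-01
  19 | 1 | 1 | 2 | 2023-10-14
SELECT city, COUNT(*) AS n FROM customers GROUP BY city

Execution result:
city | n
Austin | 1
Dallas | 1
Los Angeles | 1
Philadelphia | 3
Phoenix | 1
San Diego | 1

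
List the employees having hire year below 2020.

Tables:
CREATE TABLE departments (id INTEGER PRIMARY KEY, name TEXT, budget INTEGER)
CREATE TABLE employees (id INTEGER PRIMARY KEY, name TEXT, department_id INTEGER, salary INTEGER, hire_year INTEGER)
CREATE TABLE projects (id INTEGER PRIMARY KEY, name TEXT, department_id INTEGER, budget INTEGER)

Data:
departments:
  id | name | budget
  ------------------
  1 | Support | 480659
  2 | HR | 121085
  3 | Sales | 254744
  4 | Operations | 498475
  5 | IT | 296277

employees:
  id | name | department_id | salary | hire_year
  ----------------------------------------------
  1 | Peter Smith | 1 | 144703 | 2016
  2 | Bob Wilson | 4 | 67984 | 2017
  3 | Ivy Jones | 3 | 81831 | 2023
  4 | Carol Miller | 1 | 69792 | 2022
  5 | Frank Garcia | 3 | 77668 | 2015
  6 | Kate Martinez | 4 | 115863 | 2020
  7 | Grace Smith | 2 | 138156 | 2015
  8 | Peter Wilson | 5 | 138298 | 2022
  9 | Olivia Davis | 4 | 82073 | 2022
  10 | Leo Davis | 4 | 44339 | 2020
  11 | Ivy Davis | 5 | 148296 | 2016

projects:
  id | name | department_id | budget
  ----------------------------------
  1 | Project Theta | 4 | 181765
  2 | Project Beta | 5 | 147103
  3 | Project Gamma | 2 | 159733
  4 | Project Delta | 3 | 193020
SELECT name, hire_year FROM employees WHERE hire_year < 2020

Execution result:
name | hire_year
Peter Smith | 2016
Bob Wilson | 2017
Frank Garcia | 2015
Grace Smith | 2015
Ivy Davis | 2016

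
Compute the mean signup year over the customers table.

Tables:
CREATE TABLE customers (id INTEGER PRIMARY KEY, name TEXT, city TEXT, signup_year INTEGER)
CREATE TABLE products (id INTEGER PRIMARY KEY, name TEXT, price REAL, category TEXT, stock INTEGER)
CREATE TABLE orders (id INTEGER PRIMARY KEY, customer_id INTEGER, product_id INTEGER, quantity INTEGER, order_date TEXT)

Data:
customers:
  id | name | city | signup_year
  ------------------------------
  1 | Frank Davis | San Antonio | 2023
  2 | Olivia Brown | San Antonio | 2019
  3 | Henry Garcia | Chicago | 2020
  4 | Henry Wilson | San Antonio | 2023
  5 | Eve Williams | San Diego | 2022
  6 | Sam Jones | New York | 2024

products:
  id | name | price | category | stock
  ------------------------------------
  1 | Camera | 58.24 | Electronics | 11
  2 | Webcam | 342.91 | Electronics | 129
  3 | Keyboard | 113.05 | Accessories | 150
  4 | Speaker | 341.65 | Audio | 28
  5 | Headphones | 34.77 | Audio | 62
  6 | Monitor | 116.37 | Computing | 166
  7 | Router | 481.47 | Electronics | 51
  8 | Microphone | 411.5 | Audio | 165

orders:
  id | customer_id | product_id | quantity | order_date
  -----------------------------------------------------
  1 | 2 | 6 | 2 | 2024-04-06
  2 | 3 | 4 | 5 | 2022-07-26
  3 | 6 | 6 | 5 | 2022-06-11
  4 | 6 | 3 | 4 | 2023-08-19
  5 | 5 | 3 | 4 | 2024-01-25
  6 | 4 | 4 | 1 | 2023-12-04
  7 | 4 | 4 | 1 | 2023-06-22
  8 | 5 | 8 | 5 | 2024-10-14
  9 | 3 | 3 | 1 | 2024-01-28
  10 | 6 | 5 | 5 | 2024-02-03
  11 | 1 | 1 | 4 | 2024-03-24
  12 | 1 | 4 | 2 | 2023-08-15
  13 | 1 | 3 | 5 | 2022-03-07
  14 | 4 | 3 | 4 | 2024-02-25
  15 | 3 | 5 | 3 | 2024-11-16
SELECT AVG(signup_year) FROM customers

Execution result:
2021.83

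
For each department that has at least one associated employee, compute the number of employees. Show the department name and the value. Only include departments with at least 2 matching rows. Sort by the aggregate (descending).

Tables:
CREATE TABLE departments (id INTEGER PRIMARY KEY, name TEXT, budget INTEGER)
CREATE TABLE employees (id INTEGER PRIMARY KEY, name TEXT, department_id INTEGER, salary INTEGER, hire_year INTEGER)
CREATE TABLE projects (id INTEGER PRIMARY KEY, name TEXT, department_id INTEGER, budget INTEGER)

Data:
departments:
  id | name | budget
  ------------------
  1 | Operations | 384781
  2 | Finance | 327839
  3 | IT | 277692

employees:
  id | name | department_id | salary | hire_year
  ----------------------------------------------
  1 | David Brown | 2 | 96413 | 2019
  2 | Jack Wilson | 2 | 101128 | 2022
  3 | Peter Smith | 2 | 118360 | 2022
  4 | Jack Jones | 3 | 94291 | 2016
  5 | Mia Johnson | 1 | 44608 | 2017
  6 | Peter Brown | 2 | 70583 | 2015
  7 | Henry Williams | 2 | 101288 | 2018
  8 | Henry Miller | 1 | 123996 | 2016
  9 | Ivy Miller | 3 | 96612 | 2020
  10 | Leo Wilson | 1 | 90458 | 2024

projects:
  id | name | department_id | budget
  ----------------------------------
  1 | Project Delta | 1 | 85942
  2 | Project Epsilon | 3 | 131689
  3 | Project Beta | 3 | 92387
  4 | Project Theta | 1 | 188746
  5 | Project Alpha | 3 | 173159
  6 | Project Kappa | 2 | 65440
SELECT p.name, COUNT(*) AS n FROM employees c JOIN departments p ON c.department_id = p.id GROUP BY p.id, p.name HAVING COUNT(*) >= 2 ORDER BY n DESC

Execution result:
name | n
Finance | 5
Operations | 3
IT | 2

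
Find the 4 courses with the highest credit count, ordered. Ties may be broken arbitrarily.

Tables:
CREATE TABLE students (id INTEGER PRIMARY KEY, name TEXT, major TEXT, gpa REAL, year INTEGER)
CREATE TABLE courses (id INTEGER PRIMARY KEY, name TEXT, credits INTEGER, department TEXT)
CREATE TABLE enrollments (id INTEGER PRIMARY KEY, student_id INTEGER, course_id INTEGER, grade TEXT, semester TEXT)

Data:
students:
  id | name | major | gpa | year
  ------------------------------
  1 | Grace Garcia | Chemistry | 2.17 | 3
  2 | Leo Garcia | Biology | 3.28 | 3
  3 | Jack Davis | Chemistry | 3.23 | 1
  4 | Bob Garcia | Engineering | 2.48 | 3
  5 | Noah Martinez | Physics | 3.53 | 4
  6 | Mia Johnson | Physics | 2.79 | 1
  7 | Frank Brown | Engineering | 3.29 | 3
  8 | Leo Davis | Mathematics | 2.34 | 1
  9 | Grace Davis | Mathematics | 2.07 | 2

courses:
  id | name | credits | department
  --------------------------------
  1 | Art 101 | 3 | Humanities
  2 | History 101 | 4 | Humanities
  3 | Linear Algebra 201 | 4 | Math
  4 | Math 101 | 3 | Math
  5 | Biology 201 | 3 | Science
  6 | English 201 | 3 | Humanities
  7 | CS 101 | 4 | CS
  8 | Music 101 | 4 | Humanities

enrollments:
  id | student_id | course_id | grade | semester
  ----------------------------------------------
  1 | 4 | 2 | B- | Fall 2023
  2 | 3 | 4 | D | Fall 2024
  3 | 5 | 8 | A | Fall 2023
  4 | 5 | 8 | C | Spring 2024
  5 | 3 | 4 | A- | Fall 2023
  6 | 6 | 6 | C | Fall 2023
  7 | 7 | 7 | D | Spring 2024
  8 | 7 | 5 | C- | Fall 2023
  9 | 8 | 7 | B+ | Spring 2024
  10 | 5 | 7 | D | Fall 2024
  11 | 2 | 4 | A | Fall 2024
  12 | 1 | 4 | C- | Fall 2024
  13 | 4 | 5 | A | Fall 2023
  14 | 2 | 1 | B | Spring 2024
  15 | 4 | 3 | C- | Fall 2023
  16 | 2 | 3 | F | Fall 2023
SELECT name, credits FROM courses ORDER BY credits DESC LIMIT 4

Execution result:
name | credits
History 101 | 4
Linear Algebra 201 | 4
CS 101 | 4
Music 101 | 4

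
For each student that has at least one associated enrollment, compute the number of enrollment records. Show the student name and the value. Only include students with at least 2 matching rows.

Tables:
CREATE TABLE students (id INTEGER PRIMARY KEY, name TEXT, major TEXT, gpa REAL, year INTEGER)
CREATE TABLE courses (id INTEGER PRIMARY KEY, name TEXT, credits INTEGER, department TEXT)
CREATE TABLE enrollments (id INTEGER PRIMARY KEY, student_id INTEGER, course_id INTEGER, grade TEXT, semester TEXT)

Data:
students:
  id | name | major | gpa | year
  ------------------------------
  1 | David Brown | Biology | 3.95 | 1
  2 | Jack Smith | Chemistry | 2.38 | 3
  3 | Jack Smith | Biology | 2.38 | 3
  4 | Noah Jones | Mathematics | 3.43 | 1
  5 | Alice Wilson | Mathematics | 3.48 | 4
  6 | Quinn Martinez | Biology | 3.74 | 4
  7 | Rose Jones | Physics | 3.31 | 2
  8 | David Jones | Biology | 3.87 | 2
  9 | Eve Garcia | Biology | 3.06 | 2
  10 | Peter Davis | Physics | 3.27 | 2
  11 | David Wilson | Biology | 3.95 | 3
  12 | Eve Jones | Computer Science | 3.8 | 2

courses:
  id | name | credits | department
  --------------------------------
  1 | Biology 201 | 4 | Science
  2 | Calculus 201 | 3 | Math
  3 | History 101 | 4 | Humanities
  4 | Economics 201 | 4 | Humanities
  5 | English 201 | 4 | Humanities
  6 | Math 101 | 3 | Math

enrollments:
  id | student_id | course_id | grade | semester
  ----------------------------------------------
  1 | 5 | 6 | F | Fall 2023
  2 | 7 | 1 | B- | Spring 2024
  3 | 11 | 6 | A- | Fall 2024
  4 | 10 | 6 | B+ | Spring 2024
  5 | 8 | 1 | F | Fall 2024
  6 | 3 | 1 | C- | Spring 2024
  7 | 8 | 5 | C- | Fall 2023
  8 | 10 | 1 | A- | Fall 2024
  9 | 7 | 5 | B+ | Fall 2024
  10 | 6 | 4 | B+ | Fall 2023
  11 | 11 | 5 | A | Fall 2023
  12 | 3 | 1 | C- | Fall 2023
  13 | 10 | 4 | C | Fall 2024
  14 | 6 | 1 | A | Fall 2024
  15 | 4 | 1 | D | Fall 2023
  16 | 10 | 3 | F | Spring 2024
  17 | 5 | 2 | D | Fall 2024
SELECT p.name, COUNT(*) AS n FROM enrollments c JOIN students p ON c.student_id = p.id GROUP BY p.id, p.name HAVING COUNT(*) >= 2

Execution result:
name | n
Jack Smith | 2
Alice Wilson | 2
Quinn Martinez | 2
Rose Jones | 2
David Jones | 2
Peter Davis | 4
David Wilson | 2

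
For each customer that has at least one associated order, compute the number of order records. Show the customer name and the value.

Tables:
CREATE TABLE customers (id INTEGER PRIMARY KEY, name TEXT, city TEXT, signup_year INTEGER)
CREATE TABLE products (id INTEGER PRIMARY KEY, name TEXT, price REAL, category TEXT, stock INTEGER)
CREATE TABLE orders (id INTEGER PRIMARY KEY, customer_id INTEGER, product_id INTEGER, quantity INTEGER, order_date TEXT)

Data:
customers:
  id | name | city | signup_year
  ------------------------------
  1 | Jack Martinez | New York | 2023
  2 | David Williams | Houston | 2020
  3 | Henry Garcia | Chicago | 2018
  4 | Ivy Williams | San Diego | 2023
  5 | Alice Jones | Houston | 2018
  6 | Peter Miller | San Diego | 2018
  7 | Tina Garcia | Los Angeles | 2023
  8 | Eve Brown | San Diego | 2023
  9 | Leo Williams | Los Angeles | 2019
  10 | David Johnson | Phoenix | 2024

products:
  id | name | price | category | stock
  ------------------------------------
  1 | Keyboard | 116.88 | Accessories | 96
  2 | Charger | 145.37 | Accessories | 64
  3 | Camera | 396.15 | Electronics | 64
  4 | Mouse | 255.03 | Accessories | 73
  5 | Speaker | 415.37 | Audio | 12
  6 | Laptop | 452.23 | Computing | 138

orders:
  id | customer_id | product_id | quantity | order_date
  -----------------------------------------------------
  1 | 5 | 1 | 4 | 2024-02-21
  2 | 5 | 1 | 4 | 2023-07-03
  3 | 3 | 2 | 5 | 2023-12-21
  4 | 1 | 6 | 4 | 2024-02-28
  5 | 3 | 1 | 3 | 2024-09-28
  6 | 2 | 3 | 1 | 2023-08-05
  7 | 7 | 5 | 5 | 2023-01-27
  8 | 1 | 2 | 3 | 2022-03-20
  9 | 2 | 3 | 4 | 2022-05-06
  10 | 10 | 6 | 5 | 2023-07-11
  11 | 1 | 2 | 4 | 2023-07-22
SELECT p.name, COUNT(*) AS n FROM orders c JOIN customers p ON c.customer_id = p.id GROUP BY p.id, p.name

Execution result:
name | n
Jack Martinez | 3
David Williams | 2
Henry Garcia | 2
Alice Jones | 2
Tina Garcia | 1
David Johnson | 1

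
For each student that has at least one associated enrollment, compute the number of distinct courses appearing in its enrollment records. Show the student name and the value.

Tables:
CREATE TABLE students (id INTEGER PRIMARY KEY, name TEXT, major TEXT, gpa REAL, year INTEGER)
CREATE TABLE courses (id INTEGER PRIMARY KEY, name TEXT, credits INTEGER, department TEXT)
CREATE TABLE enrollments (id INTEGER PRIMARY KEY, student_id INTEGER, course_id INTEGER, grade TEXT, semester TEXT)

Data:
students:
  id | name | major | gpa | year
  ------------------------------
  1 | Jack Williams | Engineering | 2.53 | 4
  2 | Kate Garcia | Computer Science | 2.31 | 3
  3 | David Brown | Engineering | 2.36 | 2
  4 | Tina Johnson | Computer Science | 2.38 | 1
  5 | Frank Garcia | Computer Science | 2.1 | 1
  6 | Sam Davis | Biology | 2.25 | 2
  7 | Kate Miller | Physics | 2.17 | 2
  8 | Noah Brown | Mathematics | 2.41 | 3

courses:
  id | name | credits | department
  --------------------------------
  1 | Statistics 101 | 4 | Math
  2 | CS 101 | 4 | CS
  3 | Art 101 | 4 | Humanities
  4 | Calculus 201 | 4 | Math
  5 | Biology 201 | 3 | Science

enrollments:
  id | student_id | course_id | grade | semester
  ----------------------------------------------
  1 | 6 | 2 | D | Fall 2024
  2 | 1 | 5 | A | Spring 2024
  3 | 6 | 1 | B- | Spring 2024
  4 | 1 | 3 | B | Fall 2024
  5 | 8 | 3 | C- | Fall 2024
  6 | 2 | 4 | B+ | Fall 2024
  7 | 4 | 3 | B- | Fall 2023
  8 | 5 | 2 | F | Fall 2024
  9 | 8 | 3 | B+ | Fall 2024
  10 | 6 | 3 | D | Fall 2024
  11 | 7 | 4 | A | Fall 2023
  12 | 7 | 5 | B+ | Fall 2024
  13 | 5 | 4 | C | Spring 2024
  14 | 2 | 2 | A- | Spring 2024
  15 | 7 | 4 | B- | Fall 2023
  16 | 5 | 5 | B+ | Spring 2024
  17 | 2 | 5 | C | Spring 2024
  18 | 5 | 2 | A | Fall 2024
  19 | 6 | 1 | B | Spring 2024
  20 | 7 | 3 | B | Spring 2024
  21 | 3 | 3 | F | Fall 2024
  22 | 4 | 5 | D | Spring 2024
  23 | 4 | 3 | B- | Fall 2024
SELECT p.name, COUNT(DISTINCT c.course_id) AS distinct_course_count FROM enrollments c JOIN students p ON c.student_id = p.id GROUP BY p.id, p.name

Execution result:
name | distinct_course_count
Jack Williams | 2
Kate Garcia | 3
David Brown | 1
Tina Johnson | 2
Frank Garcia | 3
Sam Davis | 3
Kate Miller | 3
Noah Brown | 1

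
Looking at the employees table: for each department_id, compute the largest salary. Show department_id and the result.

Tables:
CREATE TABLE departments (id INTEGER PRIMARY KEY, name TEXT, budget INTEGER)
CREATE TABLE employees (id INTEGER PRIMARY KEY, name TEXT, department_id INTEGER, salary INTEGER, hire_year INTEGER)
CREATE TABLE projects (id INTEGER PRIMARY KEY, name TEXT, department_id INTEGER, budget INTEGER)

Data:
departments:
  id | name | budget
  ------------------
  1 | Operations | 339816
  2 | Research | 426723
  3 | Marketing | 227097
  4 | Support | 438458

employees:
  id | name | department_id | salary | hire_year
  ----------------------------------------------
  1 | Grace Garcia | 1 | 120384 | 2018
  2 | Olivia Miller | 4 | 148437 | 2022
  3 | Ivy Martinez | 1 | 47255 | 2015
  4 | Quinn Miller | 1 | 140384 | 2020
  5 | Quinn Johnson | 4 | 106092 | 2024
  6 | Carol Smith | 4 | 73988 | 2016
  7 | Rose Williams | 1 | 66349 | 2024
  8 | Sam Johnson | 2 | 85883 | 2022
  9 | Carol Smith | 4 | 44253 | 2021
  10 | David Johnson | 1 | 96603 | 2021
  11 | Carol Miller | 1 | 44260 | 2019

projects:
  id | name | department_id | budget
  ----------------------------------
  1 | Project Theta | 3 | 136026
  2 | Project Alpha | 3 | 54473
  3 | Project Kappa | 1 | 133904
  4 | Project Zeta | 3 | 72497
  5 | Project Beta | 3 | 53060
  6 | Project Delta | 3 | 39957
SELECT department_id, MAX(salary) AS max_salary FROM employees GROUP BY department_id

Execution result:
department_id | max_salary
1 | 140384
2 | 85883
4 | 148437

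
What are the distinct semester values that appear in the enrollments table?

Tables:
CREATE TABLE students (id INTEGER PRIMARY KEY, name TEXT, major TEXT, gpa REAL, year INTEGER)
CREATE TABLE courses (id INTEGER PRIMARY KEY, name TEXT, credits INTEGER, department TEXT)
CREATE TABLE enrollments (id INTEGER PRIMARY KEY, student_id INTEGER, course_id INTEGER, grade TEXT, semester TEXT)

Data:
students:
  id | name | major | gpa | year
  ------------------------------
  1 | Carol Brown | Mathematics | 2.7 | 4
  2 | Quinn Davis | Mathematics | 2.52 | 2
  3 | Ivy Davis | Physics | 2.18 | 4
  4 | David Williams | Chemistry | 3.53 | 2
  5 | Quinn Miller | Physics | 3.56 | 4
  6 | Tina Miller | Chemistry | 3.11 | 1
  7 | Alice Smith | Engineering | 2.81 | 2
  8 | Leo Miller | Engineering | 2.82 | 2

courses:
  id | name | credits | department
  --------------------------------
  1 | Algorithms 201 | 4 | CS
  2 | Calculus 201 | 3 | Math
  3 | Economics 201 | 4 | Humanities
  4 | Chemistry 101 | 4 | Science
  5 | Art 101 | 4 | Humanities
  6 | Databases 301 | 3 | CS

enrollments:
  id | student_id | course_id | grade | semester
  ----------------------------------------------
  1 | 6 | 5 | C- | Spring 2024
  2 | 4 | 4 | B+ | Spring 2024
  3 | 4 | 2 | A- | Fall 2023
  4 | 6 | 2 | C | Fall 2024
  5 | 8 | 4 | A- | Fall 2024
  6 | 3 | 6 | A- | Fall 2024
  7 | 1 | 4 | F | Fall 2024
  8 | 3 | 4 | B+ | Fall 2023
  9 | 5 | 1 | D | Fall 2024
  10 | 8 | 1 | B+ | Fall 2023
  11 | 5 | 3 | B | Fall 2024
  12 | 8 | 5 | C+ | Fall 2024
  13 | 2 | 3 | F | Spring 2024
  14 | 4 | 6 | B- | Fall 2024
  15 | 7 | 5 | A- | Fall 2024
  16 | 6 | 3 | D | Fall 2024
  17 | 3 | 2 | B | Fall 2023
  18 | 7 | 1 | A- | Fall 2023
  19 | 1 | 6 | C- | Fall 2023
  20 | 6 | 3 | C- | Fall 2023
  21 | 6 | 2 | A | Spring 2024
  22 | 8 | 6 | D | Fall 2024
SELECT DISTINCT semester FROM enrollments

Execution result:
semester
Spring 2024
Fall 2023
Fall 2024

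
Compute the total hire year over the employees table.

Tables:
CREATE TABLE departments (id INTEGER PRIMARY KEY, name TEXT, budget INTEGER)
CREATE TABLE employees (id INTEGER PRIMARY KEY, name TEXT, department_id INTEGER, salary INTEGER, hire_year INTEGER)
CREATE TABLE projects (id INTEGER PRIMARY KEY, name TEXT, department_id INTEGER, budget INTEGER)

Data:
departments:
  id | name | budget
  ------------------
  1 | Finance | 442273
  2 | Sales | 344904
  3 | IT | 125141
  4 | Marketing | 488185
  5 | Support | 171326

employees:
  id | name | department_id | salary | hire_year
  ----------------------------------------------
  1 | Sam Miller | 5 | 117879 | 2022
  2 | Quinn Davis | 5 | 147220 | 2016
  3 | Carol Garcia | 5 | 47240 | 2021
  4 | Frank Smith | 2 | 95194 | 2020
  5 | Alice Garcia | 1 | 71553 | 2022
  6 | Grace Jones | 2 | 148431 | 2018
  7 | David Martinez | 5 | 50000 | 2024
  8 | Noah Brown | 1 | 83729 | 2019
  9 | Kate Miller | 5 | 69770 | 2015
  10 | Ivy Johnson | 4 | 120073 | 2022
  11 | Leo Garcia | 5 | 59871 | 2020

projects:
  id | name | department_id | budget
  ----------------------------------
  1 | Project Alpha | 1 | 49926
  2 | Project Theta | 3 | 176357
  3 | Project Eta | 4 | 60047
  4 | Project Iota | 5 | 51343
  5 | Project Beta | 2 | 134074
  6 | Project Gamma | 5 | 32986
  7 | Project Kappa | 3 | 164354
SELECT SUM(hire_year) FROM employees

Execution result:
22219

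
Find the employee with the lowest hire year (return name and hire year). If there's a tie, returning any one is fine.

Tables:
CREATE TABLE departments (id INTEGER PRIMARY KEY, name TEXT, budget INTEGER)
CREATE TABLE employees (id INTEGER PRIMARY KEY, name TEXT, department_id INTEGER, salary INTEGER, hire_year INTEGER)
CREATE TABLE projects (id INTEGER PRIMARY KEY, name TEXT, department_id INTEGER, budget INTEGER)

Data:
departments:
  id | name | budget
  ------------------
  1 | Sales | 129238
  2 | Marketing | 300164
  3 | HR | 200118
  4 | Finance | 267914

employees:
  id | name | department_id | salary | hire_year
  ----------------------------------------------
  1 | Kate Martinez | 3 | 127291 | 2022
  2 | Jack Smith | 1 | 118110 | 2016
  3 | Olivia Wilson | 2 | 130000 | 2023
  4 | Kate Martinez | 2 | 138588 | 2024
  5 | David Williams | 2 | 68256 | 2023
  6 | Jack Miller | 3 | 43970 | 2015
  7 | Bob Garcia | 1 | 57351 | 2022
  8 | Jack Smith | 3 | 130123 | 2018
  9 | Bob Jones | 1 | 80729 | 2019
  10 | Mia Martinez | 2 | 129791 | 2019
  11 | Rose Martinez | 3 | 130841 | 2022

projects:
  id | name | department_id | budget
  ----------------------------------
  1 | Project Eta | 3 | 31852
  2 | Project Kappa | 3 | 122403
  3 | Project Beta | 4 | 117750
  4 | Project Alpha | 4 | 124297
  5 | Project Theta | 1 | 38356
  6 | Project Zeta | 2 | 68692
SELECT name, hire_year FROM employees ORDER BY hire_year ASC LIMIT 1

Execution result:
name | hire_year
Jack Miller | 2015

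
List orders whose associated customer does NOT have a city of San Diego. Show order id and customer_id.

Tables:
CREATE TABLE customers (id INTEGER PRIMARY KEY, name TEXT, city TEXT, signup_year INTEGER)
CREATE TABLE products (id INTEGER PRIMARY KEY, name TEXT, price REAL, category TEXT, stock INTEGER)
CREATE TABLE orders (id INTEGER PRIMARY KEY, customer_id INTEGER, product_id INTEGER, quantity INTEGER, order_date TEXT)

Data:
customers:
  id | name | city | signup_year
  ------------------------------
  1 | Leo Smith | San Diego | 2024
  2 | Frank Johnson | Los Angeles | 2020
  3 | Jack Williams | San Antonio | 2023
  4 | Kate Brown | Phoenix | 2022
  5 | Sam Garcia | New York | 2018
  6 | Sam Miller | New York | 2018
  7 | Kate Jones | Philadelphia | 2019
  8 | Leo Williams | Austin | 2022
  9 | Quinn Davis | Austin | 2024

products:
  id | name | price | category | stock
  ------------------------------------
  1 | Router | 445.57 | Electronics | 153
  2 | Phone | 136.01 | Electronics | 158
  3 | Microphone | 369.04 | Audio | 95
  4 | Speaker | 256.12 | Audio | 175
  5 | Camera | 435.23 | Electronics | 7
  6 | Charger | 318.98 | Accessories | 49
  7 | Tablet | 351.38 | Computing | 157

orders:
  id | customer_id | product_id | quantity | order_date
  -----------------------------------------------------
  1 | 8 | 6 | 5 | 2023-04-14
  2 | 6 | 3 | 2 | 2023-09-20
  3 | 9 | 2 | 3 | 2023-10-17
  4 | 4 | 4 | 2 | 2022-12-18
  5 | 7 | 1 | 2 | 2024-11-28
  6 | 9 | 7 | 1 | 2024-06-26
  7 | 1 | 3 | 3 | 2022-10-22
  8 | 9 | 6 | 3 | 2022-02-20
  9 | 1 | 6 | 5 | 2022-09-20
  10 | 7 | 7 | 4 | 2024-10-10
SELECT id, customer_id FROM orders WHERE customer_id NOT IN (SELECT id FROM customers WHERE city = 'San Diego')

Execution result:
id | customer_id
1 | 8
2 | 6
3 | 9
4 | 4
5 | 7
6 | 9
8 | 9
10 | 7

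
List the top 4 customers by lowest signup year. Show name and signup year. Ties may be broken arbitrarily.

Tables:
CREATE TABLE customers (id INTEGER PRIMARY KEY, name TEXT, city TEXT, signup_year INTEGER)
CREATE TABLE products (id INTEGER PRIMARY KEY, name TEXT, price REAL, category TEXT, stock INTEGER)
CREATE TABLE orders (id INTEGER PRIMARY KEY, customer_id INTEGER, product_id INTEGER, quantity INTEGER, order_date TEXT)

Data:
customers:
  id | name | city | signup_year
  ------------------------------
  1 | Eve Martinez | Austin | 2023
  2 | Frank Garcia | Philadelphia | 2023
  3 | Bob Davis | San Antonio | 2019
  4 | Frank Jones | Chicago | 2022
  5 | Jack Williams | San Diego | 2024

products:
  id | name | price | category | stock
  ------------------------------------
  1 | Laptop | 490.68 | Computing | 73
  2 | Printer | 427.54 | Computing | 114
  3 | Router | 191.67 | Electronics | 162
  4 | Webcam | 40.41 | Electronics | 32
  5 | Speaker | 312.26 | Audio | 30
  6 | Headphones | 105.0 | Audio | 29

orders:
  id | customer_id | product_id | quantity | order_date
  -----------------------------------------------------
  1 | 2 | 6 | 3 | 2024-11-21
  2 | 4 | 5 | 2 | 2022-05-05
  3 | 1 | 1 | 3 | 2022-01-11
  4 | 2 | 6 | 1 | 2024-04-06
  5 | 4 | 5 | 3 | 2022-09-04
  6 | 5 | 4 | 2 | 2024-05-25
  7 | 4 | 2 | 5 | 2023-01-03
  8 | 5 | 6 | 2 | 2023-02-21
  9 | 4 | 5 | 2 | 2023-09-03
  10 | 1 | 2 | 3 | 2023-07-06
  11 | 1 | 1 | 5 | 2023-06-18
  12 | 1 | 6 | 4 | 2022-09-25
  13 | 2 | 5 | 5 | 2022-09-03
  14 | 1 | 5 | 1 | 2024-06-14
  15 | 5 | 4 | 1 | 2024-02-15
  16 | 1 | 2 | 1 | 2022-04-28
SELECT name, signup_year FROM customers ORDER BY signup_year ASC LIMIT 4

Execution result:
name | signup_year
Bob Davis | 2019
Frank Jones | 2022
Eve Martinez | 2023
Frank Garcia | 2023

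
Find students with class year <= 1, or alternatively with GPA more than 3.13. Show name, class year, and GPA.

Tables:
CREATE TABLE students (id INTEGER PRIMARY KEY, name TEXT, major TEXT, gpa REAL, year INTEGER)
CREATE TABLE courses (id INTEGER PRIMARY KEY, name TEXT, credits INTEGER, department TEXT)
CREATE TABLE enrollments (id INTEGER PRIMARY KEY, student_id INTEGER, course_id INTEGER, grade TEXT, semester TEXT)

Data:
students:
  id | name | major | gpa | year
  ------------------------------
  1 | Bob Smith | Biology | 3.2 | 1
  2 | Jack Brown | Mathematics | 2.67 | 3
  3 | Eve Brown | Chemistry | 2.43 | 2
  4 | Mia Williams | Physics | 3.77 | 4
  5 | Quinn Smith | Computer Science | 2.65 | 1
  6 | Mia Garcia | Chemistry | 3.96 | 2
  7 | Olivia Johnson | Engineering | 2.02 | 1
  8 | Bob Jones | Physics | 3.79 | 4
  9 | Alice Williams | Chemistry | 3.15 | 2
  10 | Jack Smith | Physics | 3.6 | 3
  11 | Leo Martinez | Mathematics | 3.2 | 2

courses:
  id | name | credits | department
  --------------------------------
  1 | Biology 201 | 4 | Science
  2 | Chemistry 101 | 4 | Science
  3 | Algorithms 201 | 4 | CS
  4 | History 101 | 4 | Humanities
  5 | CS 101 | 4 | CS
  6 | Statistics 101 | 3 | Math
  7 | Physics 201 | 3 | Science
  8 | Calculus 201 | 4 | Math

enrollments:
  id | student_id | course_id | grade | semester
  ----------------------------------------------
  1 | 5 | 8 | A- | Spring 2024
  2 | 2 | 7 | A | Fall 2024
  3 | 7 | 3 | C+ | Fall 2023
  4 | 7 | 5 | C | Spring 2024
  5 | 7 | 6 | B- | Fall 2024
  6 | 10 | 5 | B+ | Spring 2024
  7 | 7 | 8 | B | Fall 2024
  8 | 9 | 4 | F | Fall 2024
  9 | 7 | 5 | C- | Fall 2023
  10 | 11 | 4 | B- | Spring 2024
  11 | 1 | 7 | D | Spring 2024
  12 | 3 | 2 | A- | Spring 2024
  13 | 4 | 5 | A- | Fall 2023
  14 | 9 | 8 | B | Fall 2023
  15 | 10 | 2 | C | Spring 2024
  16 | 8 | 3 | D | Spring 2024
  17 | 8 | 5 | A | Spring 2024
SELECT name, year, gpa FROM students WHERE year <= 1 OR gpa > 3.13

Execution result:
name | year | gpa
Bob Smith | 1 | 3.20
Mia Williams | 4 | 3.77
Quinn Smith | 1 | 2.65
Mia Garcia | 2 | 3.96
Olivia Johnson | 1 | 2.02
Bob Jones | 4 | 3.79
Alice Williams | 2 | 3.15
Jack Smith | 3 | 3.60
Leo Martinez | 2 | 3.20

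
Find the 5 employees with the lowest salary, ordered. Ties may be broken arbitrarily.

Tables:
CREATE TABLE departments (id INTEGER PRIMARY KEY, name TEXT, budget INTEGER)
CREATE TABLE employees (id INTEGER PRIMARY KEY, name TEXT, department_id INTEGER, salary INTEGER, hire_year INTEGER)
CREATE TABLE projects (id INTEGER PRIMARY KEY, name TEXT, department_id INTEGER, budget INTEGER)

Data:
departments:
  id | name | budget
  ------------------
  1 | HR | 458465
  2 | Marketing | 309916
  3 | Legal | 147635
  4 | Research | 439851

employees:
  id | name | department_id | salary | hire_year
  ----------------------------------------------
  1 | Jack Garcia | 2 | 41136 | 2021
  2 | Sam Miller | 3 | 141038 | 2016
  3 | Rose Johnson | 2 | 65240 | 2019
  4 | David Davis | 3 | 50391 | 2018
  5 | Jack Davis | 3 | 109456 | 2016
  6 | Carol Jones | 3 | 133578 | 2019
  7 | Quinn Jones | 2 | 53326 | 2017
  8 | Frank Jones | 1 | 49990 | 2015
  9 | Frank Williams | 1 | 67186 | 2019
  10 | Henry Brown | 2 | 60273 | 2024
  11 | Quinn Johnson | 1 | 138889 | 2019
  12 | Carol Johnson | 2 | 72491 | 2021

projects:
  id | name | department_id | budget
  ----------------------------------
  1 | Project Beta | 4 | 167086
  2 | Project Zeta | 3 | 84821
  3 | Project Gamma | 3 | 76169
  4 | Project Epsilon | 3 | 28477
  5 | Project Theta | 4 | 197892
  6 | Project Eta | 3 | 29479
SELECT name, salary FROM employees ORDER BY salary ASC LIMIT 5

Execution result:
name | salary
Jack Garcia | 41136
Frank Jones | 49990
David Davis | 50391
Quinn Jones | 53326
Henry Brown | 60273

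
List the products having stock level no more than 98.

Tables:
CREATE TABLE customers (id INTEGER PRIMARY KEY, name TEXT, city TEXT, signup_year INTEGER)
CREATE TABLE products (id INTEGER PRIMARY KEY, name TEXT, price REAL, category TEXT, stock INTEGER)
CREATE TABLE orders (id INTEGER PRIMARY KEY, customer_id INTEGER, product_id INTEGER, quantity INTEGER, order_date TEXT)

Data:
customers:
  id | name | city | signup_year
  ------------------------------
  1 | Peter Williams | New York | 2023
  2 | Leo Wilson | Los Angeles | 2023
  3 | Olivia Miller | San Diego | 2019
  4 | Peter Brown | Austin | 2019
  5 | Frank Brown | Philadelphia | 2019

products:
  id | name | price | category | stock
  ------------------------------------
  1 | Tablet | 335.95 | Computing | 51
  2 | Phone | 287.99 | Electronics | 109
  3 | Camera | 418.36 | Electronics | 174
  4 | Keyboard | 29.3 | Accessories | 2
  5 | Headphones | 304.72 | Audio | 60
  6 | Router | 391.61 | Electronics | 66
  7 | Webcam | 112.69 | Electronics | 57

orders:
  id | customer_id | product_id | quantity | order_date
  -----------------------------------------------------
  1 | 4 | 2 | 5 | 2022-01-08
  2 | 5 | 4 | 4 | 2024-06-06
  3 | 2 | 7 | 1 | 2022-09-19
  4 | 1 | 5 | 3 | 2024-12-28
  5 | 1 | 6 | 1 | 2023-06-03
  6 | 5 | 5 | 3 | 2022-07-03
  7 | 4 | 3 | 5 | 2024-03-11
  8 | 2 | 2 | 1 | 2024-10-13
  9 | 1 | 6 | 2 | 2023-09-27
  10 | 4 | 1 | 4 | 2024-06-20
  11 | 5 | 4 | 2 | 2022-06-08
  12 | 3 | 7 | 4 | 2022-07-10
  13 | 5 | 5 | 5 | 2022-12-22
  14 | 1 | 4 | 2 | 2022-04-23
SELECT name, stock FROM products WHERE stock <= 98

Execution result:
name | stock
Tablet | 51
Keyboard | 2
Headphones | 60
Router | 66
Webcam | 57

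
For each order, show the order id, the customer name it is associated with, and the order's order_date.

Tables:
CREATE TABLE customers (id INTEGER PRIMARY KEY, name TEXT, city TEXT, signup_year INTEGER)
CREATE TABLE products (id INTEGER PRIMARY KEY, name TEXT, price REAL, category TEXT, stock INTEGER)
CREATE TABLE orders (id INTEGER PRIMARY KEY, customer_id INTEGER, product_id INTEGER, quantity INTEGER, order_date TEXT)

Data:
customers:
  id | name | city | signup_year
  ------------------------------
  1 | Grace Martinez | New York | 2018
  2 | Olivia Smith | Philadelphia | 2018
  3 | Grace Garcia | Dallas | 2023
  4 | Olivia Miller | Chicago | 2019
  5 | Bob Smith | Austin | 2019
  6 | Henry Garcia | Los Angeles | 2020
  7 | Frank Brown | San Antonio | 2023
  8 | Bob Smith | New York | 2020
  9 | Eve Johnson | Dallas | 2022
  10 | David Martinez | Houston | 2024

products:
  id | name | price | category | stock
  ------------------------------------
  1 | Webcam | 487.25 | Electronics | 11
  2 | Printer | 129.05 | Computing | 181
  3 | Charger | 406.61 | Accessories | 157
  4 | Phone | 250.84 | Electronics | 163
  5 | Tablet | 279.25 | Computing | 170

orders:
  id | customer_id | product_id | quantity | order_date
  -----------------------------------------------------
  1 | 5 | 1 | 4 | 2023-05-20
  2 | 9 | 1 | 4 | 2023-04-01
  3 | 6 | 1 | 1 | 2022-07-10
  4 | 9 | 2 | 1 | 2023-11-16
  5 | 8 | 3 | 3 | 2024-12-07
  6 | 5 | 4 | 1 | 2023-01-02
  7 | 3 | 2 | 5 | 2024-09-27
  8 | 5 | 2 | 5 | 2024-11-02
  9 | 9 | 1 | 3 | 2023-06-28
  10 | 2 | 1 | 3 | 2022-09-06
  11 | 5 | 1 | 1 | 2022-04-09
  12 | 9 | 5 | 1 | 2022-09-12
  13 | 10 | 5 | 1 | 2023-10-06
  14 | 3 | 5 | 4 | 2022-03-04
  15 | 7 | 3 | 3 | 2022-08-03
SELECT c.id, p.name AS customer, c.order_date FROM orders c JOIN customers p ON c.customer_id = p.id

Execution result:
id | customer | order_date
1 | Bob Smith | 2023-05-20
2 | Eve Johnson | 2023-04-01
3 | Henry Garcia | 2022-07-10
4 | Eve Johnson | 2023-11-16
5 | Bob Smith | 2024-12-07
6 | Bob Smith | 2023-01-02
7 | Grace Garcia | 2024-09-27
8 | Bob Smith | 2024-11-02
9 | Eve Johnson | 2023-06-28
10 | Olivia Smith | 2022-09-06
11 | Bob Smith | 2022-04-09
12 | Eve Johnson | 2022-09-12
13 | David Martinez | 2023-10-06
14 | Grace Garcia | 2022-03-04
15 | Frank Brown | 2022-08-03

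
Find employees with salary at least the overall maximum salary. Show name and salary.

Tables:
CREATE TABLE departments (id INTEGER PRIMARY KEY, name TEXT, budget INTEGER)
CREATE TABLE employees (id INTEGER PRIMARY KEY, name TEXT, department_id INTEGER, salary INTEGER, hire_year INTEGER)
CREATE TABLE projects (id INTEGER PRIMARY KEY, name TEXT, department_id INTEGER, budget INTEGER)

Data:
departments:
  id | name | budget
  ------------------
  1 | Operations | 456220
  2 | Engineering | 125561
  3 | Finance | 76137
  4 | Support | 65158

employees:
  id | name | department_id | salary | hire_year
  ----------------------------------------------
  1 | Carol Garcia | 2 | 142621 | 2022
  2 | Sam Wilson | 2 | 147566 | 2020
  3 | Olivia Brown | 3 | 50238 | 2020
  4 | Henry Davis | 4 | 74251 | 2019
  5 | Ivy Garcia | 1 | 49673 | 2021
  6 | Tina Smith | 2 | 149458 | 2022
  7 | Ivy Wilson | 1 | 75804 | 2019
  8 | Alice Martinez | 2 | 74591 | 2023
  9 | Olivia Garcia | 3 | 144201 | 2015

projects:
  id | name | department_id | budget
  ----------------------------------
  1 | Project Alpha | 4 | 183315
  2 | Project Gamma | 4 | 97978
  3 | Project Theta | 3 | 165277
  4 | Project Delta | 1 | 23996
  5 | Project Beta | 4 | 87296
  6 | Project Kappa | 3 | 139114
SELECT name, salary FROM employees WHERE salary >= (SELECT MAX(salary) FROM employees)

Execution result:
name | salary
Tina Smith | 149458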